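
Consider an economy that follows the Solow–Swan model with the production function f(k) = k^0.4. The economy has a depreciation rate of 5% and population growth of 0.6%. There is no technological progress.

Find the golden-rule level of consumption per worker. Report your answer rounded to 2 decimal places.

At the golden rule, f'(k) = n + δ, so α·k^(α−1) = n + δ and k_gold = (α/(n + δ))^(1/(1−α)).
k_gold = (0.4/0.056)^(1/0.6) = 7.1429^1.6667 ≈ 26.4943
c_gold = f(k_gold) − (n + δ)·k_gold = 3.7090 − 0.056×26.4943 ≈ 2.2253

c_gold ≈ 2.23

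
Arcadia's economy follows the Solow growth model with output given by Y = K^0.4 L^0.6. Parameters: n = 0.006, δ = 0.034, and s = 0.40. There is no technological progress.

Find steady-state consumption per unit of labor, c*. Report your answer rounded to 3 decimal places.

At the steady state, Δk = 0, so s·k^α = (n + δ)·k.
Rearranging, k^(1−α) = s / (n + δ).
k^0.6 = 0.40 / (0.006 + 0.034) = 0.40 / 0.040 = 10.0000
k* = 10.0000^(1/0.6) ≈ 46.4159
y* = (k*)^α = 46.4159^0.4 ≈ 4.6416
c* = (1 − s)·y* = (1 − 0.40) × 4.6416 ≈ 2.7850

c* = 2.785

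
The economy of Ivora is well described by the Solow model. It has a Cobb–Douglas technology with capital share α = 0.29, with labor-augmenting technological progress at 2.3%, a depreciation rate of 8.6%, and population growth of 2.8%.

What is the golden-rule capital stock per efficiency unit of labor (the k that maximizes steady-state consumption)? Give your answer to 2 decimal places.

The golden rule sets f'(k) = n + g + δ, i.e. α·k^(α−1) = n + g + δ.
So k^(1−α) = α / (n + g + δ) = 0.29 / 0.137 = 2.1168.
k_gold = 2.1168^(1/0.71) ≈ 2.8754

k_gold ≈ 2.88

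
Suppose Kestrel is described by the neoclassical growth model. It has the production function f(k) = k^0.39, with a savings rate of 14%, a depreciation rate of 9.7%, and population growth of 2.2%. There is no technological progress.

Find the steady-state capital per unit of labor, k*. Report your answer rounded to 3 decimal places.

k* ≈ 1.305

Steady state requires s·f(k) = (n + δ)·k, i.e. s·k^α = (n + δ)·k.
Rearranging, k^(1−α) = s / (n + δ).
k^0.61 = 0.14 / (0.022 + 0.097) = 0.14 / 0.119 = 1.1765
k* = 1.1765^(1/0.61) ≈ 1.3053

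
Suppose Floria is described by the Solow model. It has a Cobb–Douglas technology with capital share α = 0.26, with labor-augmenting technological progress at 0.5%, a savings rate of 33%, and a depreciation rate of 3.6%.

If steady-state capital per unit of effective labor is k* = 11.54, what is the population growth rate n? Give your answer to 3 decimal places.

n ≈ 0.013

At the steady state, Δk = 0, so s·k^α = (n + g + δ)·k.
So s / (n + g + δ) = (k*)^(1−α) = 11.54^0.74 = 6.1099.
Therefore n + g + δ = s / 6.1099 = 0.33 / 6.1099 = 0.0540, so n = 0.0540 − 0.041 = 0.0130.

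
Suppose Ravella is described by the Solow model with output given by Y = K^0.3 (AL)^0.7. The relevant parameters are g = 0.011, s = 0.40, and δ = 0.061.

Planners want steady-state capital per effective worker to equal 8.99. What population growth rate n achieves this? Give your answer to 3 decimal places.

n ≈ 0.014

At the steady state, Δk = 0, so s·k^α = (n + g + δ)·k.
So s / (n + g + δ) = (k*)^(1−α) = 8.99^0.7 = 4.6519.
Therefore n + g + δ = s / 4.6519 = 0.40 / 4.6519 = 0.0860, so n = 0.0860 − 0.072 = 0.0140.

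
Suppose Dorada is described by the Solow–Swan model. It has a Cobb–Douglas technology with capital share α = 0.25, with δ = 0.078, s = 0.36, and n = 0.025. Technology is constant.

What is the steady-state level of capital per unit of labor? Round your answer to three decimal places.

k* = 5.304

In steady state, investment equals break-even investment: s·k^α = (n + δ)·k.
Dividing both sides by k: k^(1−α) = s / (n + δ).
k^0.75 = 0.36 / (0.025 + 0.078) = 0.36 / 0.103 = 3.4951
k* = 3.4951^(1/0.75) ≈ 5.3041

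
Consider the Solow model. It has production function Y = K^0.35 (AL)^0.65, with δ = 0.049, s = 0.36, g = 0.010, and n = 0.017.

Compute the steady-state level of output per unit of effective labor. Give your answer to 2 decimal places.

y* ≈ 2.31

Steady state requires s·f(k) = (n + g + δ)·k, i.e. s·k^α = (n + g + δ)·k.
Dividing both sides by k: k^(1−α) = s / (n + g + δ).
k^0.65 = 0.36 / (0.017 + 0.010 + 0.049) = 0.36 / 0.076 = 4.7368
k* = 4.7368^(1/0.65) ≈ 10.9448
y* = (k*)^α = 10.9448^0.35 ≈ 2.3106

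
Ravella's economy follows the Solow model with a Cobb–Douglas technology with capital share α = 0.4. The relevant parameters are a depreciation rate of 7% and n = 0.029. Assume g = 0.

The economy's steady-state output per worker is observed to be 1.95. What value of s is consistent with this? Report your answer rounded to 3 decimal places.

In steady state, investment equals break-even investment: s·k^α = (n + δ)·k.
Since y* = [s/(n + δ)]^(α/(1−α)), we have s/(n + δ) = (y*)^((1−α)/α) = 1.95^1.5 = 2.7230.
Therefore s = 2.7230 × (n + δ) = 2.7230 × 0.099 = 0.2696.

s ≈ 0.270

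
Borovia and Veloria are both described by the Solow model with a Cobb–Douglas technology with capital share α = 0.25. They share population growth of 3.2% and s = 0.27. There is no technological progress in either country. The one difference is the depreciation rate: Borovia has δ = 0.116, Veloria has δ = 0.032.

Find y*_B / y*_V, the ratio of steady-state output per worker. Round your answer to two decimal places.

y*_B / y*_V ≈ 0.76

Steady-state y* = [s/(n + δ)]^(α/(1−α)), so the ratio is [ (s_B/(n + δ)_B) / (s_V/(n + δ)_V) ]^0.3333.
s_B/(n + δ)_B = 0.27/0.148 = 1.8243; s_V/(n + δ)_V = 0.27/0.064 = 4.2188.
Ratio = (1.8243/4.2188)^0.3333 = 0.4324^0.3333 ≈ 0.7562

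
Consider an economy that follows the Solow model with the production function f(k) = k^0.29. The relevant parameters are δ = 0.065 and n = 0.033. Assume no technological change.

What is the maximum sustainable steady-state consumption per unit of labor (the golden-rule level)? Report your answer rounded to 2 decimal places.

c_gold ≈ 1.11

At the golden rule, f'(k) = n + δ, so α·k^(α−1) = n + δ and k_gold = (α/(n + δ))^(1/(1−α)).
k_gold = (0.29/0.098)^(1/0.71) = 2.9592^1.4085 ≈ 4.6094
c_gold = f(k_gold) − (n + δ)·k_gold = 1.5576 − 0.098×4.6094 ≈ 1.1059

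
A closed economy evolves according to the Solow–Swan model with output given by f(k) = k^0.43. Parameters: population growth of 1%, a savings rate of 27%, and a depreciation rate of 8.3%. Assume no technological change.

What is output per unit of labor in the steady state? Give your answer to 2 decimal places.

y* ≈ 2.23

In steady state, investment equals break-even investment: s·k^α = (n + δ)·k.
Rearranging, k^(1−α) = s / (n + δ).
k^0.57 = 0.27 / (0.010 + 0.083) = 0.27 / 0.093 = 2.9032
k* = 2.9032^(1/0.57) ≈ 6.4873
y* = (k*)^α = 6.4873^0.43 ≈ 2.2345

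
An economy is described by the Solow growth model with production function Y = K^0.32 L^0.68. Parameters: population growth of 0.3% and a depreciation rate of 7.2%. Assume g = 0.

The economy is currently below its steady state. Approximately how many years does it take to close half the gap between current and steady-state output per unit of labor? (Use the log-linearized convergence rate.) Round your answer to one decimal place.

Near the steady state the convergence rate is λ = (1 − α)(n + δ).
λ = (1 − 0.32) × 0.075 = 0.68 × 0.075 = 0.0510
Half-life = ln 2 / λ = 0.6931 / 0.0510 ≈ 13.59 years

t_½ ≈ 13.6 years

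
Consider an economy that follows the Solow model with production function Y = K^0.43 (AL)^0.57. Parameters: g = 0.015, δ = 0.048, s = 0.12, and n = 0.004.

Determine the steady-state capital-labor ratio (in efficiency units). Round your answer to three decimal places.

In steady state, investment equals break-even investment: s·k^α = (n + g + δ)·k.
Rearranging, k^(1−α) = s / (n + g + δ).
k^0.57 = 0.12 / (0.004 + 0.015 + 0.048) = 0.12 / 0.067 = 1.7910
k* = 1.7910^(1/0.57) ≈ 2.7799

k* ≈ 2.780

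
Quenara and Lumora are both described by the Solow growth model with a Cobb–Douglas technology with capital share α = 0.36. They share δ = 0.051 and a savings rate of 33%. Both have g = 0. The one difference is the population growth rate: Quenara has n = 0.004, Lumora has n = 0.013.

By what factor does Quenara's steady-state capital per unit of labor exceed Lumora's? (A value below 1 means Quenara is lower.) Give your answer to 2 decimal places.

k*_Q / k*_L ≈ 1.27

Steady-state k* = [s/(n + δ)]^(1/(1−α)), so the ratio is [ (s_Q/(n + δ)_Q) / (s_L/(n + δ)_L) ]^1.5625.
s_Q/(n + δ)_Q = 0.33/0.055 = 6.0000; s_L/(n + δ)_L = 0.33/0.064 = 5.1563.
Ratio = (6.0000/5.1563)^1.5625 = 1.1636^1.5625 ≈ 1.2671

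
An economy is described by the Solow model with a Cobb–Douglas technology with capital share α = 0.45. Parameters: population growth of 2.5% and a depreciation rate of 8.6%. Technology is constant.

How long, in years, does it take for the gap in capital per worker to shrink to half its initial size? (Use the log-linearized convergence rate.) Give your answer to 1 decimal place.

about 11.4 years

Near the steady state the convergence rate is λ = (1 − α)(n + δ).
λ = (1 − 0.45) × 0.111 = 0.55 × 0.111 = 0.06105
Half-life = ln 2 / λ = 0.6931 / 0.06105 ≈ 11.35 years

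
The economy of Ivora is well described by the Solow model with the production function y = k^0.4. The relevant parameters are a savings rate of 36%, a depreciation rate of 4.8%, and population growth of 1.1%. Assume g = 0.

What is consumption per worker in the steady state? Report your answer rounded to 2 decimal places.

c* = 2.14

Steady state requires s·f(k) = (n + δ)·k, i.e. s·k^α = (n + δ)·k.
Rearranging, k^(1−α) = s / (n + δ).
k^0.6 = 0.36 / (0.011 + 0.048) = 0.36 / 0.059 = 6.1017
k* = 6.1017^(1/0.6) ≈ 20.3744
y* = (k*)^α = 20.3744^0.4 ≈ 3.3391
c* = (1 − s)·y* = (1 − 0.36) × 3.3391 ≈ 2.1370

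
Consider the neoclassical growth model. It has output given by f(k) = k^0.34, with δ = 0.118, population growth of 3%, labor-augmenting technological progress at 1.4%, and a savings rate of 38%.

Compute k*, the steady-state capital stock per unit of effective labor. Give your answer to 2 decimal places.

At the steady state, Δk = 0, so s·k^α = (n + g + δ)·k.
Dividing both sides by k: k^(1−α) = s / (n + g + δ).
k^0.66 = 0.38 / (0.030 + 0.014 + 0.118) = 0.38 / 0.162 = 2.3457
k* = 2.3457^(1/0.66) ≈ 3.6393

k* ≈ 3.64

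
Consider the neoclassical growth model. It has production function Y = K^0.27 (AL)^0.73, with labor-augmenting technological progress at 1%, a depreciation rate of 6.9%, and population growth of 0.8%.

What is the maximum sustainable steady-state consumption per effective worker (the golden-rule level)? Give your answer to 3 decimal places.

c_gold ≈ 1.110

At the golden rule, f'(k) = n + g + δ, so α·k^(α−1) = n + g + δ and k_gold = (α/(n + g + δ))^(1/(1−α)).
k_gold = (0.27/0.087)^(1/0.73) = 3.1034^1.3699 ≈ 4.7181
c_gold = f(k_gold) − (n + g + δ)·k_gold = 1.5203 − 0.087×4.7181 ≈ 1.1098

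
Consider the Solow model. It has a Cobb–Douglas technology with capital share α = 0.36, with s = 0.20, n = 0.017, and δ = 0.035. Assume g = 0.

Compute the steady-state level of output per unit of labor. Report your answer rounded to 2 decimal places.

y* = 2.13

In steady state, investment equals break-even investment: s·k^α = (n + δ)·k.
Rearranging, k^(1−α) = s / (n + δ).
k^0.64 = 0.20 / (0.017 + 0.035) = 0.20 / 0.052 = 3.8462
k* = 3.8462^(1/0.64) ≈ 8.2056
y* = (k*)^α = 8.2056^0.36 ≈ 2.1334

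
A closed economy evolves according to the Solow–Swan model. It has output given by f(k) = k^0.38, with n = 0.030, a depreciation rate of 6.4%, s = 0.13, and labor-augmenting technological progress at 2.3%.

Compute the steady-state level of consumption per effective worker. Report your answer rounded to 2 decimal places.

c* = 0.93

In steady state, investment equals break-even investment: s·k^α = (n + g + δ)·k.
Rearranging, k^(1−α) = s / (n + g + δ).
k^0.62 = 0.13 / (0.030 + 0.023 + 0.064) = 0.13 / 0.117 = 1.1111
k* = 1.1111^(1/0.62) ≈ 1.1852
y* = (k*)^α = 1.1852^0.38 ≈ 1.0667
c* = (1 − s)·y* = (1 − 0.13) × 1.0667 ≈ 0.9280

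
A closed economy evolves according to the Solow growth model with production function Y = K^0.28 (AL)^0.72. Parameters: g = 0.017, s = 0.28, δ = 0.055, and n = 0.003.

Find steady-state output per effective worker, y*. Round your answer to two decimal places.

At the steady state, Δk = 0, so s·k^α = (n + g + δ)·k.
Dividing both sides by k: k^(1−α) = s / (n + g + δ).
k^0.72 = 0.28 / (0.003 + 0.017 + 0.055) = 0.28 / 0.075 = 3.7333
k* = 3.7333^(1/0.72) ≈ 6.2312
y* = (k*)^α = 6.2312^0.28 ≈ 1.6691

y* ≈ 1.67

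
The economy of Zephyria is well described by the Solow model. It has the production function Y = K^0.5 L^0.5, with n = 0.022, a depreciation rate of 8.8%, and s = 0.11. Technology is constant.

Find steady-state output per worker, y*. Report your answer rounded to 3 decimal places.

y* ≈ 1.000

In steady state, investment equals break-even investment: s·k^α = (n + δ)·k.
Rearranging, k^(1−α) = s / (n + δ).
k^0.5 = 0.11 / (0.022 + 0.088) = 0.11 / 0.110 = 1.0000
k* = 1.0000^(1/0.5) ≈ 1.0000
y* = (k*)^α = 1.0000^0.5 ≈ 1.0000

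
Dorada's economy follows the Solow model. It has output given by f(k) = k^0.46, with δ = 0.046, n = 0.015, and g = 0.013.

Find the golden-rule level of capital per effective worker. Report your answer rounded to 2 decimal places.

k_gold ≈ 29.48

The golden rule sets f'(k) = n + g + δ, i.e. α·k^(α−1) = n + g + δ.
So k^(1−α) = α / (n + g + δ) = 0.46 / 0.074 = 6.2162.
k_gold = 6.2162^(1/0.54) ≈ 29.4775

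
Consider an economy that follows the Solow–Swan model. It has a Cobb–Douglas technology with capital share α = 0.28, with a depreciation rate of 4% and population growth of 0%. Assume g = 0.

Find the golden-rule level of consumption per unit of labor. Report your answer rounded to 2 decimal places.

c_gold ≈ 1.53

At the golden rule, f'(k) = n + δ, so α·k^(α−1) = n + δ and k_gold = (α/(n + δ))^(1/(1−α)).
k_gold = (0.28/0.040)^(1/0.72) = 7.0000^1.3889 ≈ 14.9196
c_gold = f(k_gold) − (n + δ)·k_gold = 2.1313 − 0.040×14.9196 ≈ 1.5345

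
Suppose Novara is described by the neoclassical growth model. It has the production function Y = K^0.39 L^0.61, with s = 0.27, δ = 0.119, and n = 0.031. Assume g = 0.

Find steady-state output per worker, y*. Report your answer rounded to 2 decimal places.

At the steady state, Δk = 0, so s·k^α = (n + δ)·k.
Rearranging, k^(1−α) = s / (n + δ).
k^0.61 = 0.27 / (0.031 + 0.119) = 0.27 / 0.150 = 1.8000
k* = 1.8000^(1/0.61) ≈ 2.6211
y* = (k*)^α = 2.6211^0.39 ≈ 1.4562

y* ≈ 1.46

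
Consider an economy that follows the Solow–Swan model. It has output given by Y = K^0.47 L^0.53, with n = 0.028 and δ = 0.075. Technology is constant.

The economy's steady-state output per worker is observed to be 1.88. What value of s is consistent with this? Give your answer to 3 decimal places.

s ≈ 0.210

At the steady state, Δk = 0, so s·k^α = (n + δ)·k.
Since y* = [s/(n + δ)]^(α/(1−α)), we have s/(n + δ) = (y*)^((1−α)/α) = 1.88^1.1277 = 2.0378.
Therefore s = 2.0378 × (n + δ) = 2.0378 × 0.103 = 0.2099.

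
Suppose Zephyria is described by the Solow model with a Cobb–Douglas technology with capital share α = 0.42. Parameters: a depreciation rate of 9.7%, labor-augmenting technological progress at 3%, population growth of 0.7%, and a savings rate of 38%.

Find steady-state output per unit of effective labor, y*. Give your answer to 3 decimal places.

In steady state, investment equals break-even investment: s·k^α = (n + g + δ)·k.
Rearranging, k^(1−α) = s / (n + g + δ).
k^0.58 = 0.38 / (0.007 + 0.030 + 0.097) = 0.38 / 0.134 = 2.8358
k* = 2.8358^(1/0.58) ≈ 6.0322
y* = (k*)^α = 6.0322^0.42 ≈ 2.1272

y* ≈ 2.127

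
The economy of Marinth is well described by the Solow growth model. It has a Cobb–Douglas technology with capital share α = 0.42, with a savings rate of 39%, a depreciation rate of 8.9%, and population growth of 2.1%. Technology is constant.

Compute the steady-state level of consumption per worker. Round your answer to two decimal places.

Steady state requires s·f(k) = (n + δ)·k, i.e. s·k^α = (n + δ)·k.
Dividing both sides by k: k^(1−α) = s / (n + δ).
k^0.58 = 0.39 / (0.021 + 0.089) = 0.39 / 0.110 = 3.5455
k* = 3.5455^(1/0.58) ≈ 8.8658
y* = (k*)^α = 8.8658^0.42 ≈ 2.5006
c* = (1 − s)·y* = (1 − 0.39) × 2.5006 ≈ 1.5254

c* ≈ 1.53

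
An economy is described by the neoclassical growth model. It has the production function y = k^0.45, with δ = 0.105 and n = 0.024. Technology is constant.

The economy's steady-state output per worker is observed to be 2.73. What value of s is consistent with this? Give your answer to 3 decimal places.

In steady state, investment equals break-even investment: s·k^α = (n + δ)·k.
Since y* = [s/(n + δ)]^(α/(1−α)), we have s/(n + δ) = (y*)^((1−α)/α) = 2.73^1.2222 = 3.4125.
Therefore s = 3.4125 × (n + δ) = 3.4125 × 0.129 = 0.4402.

s ≈ 0.440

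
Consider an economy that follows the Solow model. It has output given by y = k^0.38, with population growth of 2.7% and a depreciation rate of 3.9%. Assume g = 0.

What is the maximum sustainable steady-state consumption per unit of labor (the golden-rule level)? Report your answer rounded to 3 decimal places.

At the golden rule, f'(k) = n + δ, so α·k^(α−1) = n + δ and k_gold = (α/(n + δ))^(1/(1−α)).
k_gold = (0.38/0.066)^(1/0.62) = 5.7576^1.6129 ≈ 16.8342
c_gold = f(k_gold) − (n + δ)·k_gold = 2.9238 − 0.066×16.8342 ≈ 1.8127

c_gold ≈ 1.813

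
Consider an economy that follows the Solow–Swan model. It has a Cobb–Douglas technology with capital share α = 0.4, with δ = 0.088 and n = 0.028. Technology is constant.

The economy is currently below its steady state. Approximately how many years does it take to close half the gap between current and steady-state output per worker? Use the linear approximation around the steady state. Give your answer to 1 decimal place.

half-life ≈ 10.0 years

Near the steady state the convergence rate is λ = (1 − α)(n + δ).
λ = (1 − 0.4) × 0.116 = 0.6 × 0.116 = 0.0696
Half-life = ln 2 / λ = 0.6931 / 0.0696 ≈ 9.96 years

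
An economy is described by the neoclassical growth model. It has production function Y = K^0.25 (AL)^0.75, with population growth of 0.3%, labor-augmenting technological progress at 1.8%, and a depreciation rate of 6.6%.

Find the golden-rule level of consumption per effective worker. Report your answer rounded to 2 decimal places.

c_gold ≈ 1.07

At the golden rule, f'(k) = n + g + δ, so α·k^(α−1) = n + g + δ and k_gold = (α/(n + g + δ))^(1/(1−α)).
k_gold = (0.25/0.087)^(1/0.75) = 2.8736^1.3333 ≈ 4.0853
c_gold = f(k_gold) − (n + g + δ)·k_gold = 1.4217 − 0.087×4.0853 ≈ 1.0663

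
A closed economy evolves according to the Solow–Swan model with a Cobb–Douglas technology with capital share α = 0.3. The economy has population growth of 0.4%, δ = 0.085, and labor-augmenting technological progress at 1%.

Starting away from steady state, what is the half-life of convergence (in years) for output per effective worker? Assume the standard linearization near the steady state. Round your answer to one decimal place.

t_½ ≈ 10.0 years

Near the steady state the convergence rate is λ = (1 − α)(n + g + δ).
λ = (1 − 0.3) × 0.099 = 0.7 × 0.099 = 0.0693
Half-life = ln 2 / λ = 0.6931 / 0.0693 ≈ 10.00 years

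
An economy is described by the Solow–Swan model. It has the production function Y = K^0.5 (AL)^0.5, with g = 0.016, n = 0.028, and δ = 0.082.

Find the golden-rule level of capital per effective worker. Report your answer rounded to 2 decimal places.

The golden rule sets f'(k) = n + g + δ, i.e. α·k^(α−1) = n + g + δ.
So k^(1−α) = α / (n + g + δ) = 0.5 / 0.126 = 3.9683.
k_gold = 3.9683^(1/0.5) ≈ 15.7474

k_gold ≈ 15.75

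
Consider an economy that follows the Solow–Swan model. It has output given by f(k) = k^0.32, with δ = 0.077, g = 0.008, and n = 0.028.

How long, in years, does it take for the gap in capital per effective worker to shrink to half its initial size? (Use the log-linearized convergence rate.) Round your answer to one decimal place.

Near the steady state the convergence rate is λ = (1 − α)(n + g + δ).
λ = (1 − 0.32) × 0.113 = 0.68 × 0.113 = 0.07684
Half-life = ln 2 / λ = 0.6931 / 0.07684 ≈ 9.02 years

about 9.0 years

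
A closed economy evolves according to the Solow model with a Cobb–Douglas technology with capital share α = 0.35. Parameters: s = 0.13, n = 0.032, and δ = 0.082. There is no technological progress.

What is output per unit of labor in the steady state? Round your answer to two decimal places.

Steady state requires s·f(k) = (n + δ)·k, i.e. s·k^α = (n + δ)·k.
Rearranging, k^(1−α) = s / (n + δ).
k^0.65 = 0.13 / (0.032 + 0.082) = 0.13 / 0.114 = 1.1404
k* = 1.1404^(1/0.65) ≈ 1.2240
y* = (k*)^α = 1.2240^0.35 ≈ 1.0733

y* = 1.07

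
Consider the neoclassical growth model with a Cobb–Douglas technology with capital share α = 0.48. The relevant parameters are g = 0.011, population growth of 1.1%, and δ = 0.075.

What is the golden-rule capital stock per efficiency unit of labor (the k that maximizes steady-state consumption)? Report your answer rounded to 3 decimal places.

k_gold ≈ 21.653

The golden rule sets f'(k) = n + g + δ, i.e. α·k^(α−1) = n + g + δ.
So k^(1−α) = α / (n + g + δ) = 0.48 / 0.097 = 4.9485.
k_gold = 4.9485^(1/0.52) ≈ 21.6534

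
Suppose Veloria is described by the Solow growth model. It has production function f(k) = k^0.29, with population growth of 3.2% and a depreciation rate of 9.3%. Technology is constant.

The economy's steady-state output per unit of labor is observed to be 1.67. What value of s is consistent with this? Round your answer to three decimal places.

s ≈ 0.439

At the steady state, Δk = 0, so s·k^α = (n + δ)·k.
Since y* = [s/(n + δ)]^(α/(1−α)), we have s/(n + δ) = (y*)^((1−α)/α) = 1.67^2.4483 = 3.5098.
Therefore s = 3.5098 × (n + δ) = 3.5098 × 0.125 = 0.4387.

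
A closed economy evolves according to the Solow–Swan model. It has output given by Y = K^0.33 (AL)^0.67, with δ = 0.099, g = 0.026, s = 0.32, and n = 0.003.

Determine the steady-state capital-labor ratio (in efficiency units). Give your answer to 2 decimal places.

k* ≈ 3.93

In steady state, investment equals break-even investment: s·k^α = (n + g + δ)·k.
Rearranging, k^(1−α) = s / (n + g + δ).
k^0.67 = 0.32 / (0.003 + 0.026 + 0.099) = 0.32 / 0.128 = 2.5000
k* = 2.5000^(1/0.67) ≈ 3.9259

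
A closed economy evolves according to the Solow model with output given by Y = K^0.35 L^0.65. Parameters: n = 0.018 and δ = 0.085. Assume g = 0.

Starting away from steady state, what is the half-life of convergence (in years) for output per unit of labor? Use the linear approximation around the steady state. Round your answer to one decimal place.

t_½ ≈ 10.4 years

Near the steady state the convergence rate is λ = (1 − α)(n + δ).
λ = (1 − 0.35) × 0.103 = 0.65 × 0.103 = 0.06695
Half-life = ln 2 / λ = 0.6931 / 0.06695 ≈ 10.35 years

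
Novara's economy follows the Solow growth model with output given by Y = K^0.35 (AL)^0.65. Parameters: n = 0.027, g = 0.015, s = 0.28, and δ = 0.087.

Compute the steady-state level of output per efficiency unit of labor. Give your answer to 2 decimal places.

At the steady state, Δk = 0, so s·k^α = (n + g + δ)·k.
Dividing both sides by k: k^(1−α) = s / (n + g + δ).
k^0.65 = 0.28 / (0.027 + 0.015 + 0.087) = 0.28 / 0.129 = 2.1705
k* = 2.1705^(1/0.65) ≈ 3.2945
y* = (k*)^α = 3.2945^0.35 ≈ 1.5178

y* = 1.52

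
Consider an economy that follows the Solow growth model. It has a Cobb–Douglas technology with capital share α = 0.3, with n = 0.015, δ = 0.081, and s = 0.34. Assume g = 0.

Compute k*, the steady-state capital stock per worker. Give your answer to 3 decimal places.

k* = 6.090

In steady state, investment equals break-even investment: s·k^α = (n + δ)·k.
Rearranging, k^(1−α) = s / (n + δ).
k^0.7 = 0.34 / (0.015 + 0.081) = 0.34 / 0.096 = 3.5417
k* = 3.5417^(1/0.7) ≈ 6.0896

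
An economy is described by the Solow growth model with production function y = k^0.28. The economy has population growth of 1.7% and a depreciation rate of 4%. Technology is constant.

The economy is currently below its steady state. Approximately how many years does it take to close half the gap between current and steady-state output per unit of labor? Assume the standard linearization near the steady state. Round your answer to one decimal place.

Near the steady state the convergence rate is λ = (1 − α)(n + δ).
λ = (1 − 0.28) × 0.057 = 0.72 × 0.057 = 0.04104
Half-life = ln 2 / λ = 0.6931 / 0.04104 ≈ 16.89 years

t_½ ≈ 16.9 years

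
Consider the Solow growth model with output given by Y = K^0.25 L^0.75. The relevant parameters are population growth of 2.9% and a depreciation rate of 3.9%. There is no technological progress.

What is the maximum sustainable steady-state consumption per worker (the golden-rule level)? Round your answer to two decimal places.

c_gold ≈ 1.16

At the golden rule, f'(k) = n + δ, so α·k^(α−1) = n + δ and k_gold = (α/(n + δ))^(1/(1−α)).
k_gold = (0.25/0.068)^(1/0.75) = 3.6765^1.3333 ≈ 5.6741
c_gold = f(k_gold) − (n + δ)·k_gold = 1.5434 − 0.068×5.6741 ≈ 1.1576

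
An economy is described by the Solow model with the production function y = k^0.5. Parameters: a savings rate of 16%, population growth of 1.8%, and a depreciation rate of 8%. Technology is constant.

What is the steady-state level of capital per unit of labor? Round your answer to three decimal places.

k* ≈ 2.666

At the steady state, Δk = 0, so s·k^α = (n + δ)·k.
Dividing both sides by k: k^(1−α) = s / (n + δ).
k^0.5 = 0.16 / (0.018 + 0.080) = 0.16 / 0.098 = 1.6327
k* = 1.6327^(1/0.5) ≈ 2.6657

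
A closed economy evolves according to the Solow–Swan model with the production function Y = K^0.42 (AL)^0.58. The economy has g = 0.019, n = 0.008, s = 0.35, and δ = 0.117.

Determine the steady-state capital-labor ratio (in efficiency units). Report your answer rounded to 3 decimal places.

k* = 4.624

In steady state, investment equals break-even investment: s·k^α = (n + g + δ)·k.
Rearranging, k^(1−α) = s / (n + g + δ).
k^0.58 = 0.35 / (0.008 + 0.019 + 0.117) = 0.35 / 0.144 = 2.4306
k* = 2.4306^(1/0.58) ≈ 4.6241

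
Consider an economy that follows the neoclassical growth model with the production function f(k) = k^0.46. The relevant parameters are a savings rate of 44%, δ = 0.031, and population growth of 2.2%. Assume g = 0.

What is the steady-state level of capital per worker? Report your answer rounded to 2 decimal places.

k* ≈ 50.37

In steady state, investment equals break-even investment: s·k^α = (n + δ)·k.
Rearranging, k^(1−α) = s / (n + δ).
k^0.54 = 0.44 / (0.022 + 0.031) = 0.44 / 0.053 = 8.3019
k* = 8.3019^(1/0.54) ≈ 50.3710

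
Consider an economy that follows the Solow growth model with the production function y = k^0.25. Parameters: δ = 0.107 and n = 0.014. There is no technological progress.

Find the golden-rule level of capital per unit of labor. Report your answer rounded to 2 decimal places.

The golden rule sets f'(k) = n + δ, i.e. α·k^(α−1) = n + δ.
So k^(1−α) = α / (n + δ) = 0.25 / 0.121 = 2.0661.
k_gold = 2.0661^(1/0.75) ≈ 2.6315

k_gold ≈ 2.63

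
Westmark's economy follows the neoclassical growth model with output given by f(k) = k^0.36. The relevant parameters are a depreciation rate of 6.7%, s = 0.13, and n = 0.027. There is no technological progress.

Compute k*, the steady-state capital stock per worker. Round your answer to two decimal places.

k* = 1.66

In steady state, investment equals break-even investment: s·k^α = (n + δ)·k.
Dividing both sides by k: k^(1−α) = s / (n + δ).
k^0.64 = 0.13 / (0.027 + 0.067) = 0.13 / 0.094 = 1.3830
k* = 1.3830^(1/0.64) ≈ 1.6597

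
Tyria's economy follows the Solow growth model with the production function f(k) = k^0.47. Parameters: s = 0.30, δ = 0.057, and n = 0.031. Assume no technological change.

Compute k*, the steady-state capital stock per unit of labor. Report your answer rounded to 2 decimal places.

Steady state requires s·f(k) = (n + δ)·k, i.e. s·k^α = (n + δ)·k.
Rearranging, k^(1−α) = s / (n + δ).
k^0.53 = 0.30 / (0.031 + 0.057) = 0.30 / 0.088 = 3.4091
k* = 3.4091^(1/0.53) ≈ 10.1153

k* = 10.12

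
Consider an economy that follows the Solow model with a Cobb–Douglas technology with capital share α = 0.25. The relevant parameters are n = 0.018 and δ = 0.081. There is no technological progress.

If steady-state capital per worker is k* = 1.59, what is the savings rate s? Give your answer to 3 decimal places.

s ≈ 0.140

In steady state, investment equals break-even investment: s·k^α = (n + δ)·k.
So s / (n + δ) = (k*)^(1−α) = 1.59^0.75 = 1.4159.
Therefore s = 1.4159 × (n + δ) = 1.4159 × 0.099 = 0.1402.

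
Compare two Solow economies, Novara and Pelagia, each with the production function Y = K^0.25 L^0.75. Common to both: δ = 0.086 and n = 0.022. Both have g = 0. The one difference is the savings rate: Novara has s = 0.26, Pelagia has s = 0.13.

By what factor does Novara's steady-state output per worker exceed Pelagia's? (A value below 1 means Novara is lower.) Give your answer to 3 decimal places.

ratio ≈ 1.260

Steady-state y* = [s/(n + δ)]^(α/(1−α)), so the ratio is [ (s_N/(n + δ)_N) / (s_P/(n + δ)_P) ]^0.3333.
s_N/(n + δ)_N = 0.26/0.108 = 2.4074; s_P/(n + δ)_P = 0.13/0.108 = 1.2037.
Ratio = (2.4074/1.2037)^0.3333 = 2.0000^0.3333 ≈ 1.2599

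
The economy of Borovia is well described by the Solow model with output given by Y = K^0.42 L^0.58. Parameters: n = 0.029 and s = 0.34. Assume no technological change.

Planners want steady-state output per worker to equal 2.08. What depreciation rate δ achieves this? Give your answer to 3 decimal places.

In steady state, investment equals break-even investment: s·k^α = (n + δ)·k.
Since y* = [s/(n + δ)]^(α/(1−α)), we have s/(n + δ) = (y*)^((1−α)/α) = 2.08^1.381 = 2.7494.
Therefore n + δ = s / 2.7494 = 0.34 / 2.7494 = 0.1237, so δ = 0.1237 − 0.029 = 0.0947.

δ ≈ 0.095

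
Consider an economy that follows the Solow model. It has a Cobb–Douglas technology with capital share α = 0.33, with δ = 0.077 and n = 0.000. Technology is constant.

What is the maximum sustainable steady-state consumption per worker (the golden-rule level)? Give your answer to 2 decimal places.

At the golden rule, f'(k) = n + δ, so α·k^(α−1) = n + δ and k_gold = (α/(n + δ))^(1/(1−α)).
k_gold = (0.33/0.077)^(1/0.67) = 4.2857^1.4925 ≈ 8.7759
c_gold = f(k_gold) − (n + δ)·k_gold = 2.0478 − 0.077×8.7759 ≈ 1.3721

c_gold ≈ 1.37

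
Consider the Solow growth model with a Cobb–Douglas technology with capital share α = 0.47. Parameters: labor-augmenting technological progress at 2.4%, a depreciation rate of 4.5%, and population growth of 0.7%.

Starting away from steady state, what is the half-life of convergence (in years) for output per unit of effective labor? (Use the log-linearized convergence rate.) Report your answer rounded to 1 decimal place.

t_½ ≈ 17.2 years

Near the steady state the convergence rate is λ = (1 − α)(n + g + δ).
λ = (1 − 0.47) × 0.076 = 0.53 × 0.076 = 0.04028
Half-life = ln 2 / λ = 0.6931 / 0.04028 ≈ 17.21 years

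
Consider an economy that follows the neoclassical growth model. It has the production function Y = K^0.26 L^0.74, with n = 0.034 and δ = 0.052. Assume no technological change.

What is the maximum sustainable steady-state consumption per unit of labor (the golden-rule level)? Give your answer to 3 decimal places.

At the golden rule, f'(k) = n + δ, so α·k^(α−1) = n + δ and k_gold = (α/(n + δ))^(1/(1−α)).
k_gold = (0.26/0.086)^(1/0.74) = 3.0233^1.3514 ≈ 4.4599
c_gold = f(k_gold) − (n + δ)·k_gold = 1.4751 − 0.086×4.4599 ≈ 1.0915

c_gold ≈ 1.092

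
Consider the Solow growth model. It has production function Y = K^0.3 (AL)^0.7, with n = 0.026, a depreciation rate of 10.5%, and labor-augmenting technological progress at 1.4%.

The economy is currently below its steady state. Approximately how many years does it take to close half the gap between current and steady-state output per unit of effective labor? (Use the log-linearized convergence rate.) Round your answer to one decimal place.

Near the steady state the convergence rate is λ = (1 − α)(n + g + δ).
λ = (1 − 0.3) × 0.145 = 0.7 × 0.145 = 0.1015
Half-life = ln 2 / λ = 0.6931 / 0.1015 ≈ 6.83 years

t_½ ≈ 6.8 years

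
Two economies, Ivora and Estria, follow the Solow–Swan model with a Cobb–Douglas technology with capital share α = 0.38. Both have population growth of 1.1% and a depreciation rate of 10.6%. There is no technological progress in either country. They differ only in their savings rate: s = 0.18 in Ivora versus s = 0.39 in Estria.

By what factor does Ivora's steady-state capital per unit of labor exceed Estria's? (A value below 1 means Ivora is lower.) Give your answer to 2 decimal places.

k*_I / k*_E ≈ 0.29

Steady-state k* = [s/(n + δ)]^(1/(1−α)), so the ratio is [ (s_I/(n + δ)_I) / (s_E/(n + δ)_E) ]^1.6129.
s_I/(n + δ)_I = 0.18/0.117 = 1.5385; s_E/(n + δ)_E = 0.39/0.117 = 3.3333.
Ratio = (1.5385/3.3333)^1.6129 = 0.4616^1.6129 ≈ 0.2874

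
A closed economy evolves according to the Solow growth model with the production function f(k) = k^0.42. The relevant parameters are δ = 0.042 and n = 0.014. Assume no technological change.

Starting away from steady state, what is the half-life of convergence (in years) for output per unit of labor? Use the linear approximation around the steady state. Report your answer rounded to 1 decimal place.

Near the steady state the convergence rate is λ = (1 − α)(n + δ).
λ = (1 − 0.42) × 0.056 = 0.58 × 0.056 = 0.03248
Half-life = ln 2 / λ = 0.6931 / 0.03248 ≈ 21.34 years

t_½ ≈ 21.3 years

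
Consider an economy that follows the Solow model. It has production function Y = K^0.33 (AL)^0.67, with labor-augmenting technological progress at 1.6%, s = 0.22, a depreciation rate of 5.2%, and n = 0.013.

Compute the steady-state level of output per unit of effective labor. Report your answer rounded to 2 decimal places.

In steady state, investment equals break-even investment: s·k^α = (n + g + δ)·k.
Dividing both sides by k: k^(1−α) = s / (n + g + δ).
k^0.67 = 0.22 / (0.013 + 0.016 + 0.052) = 0.22 / 0.081 = 2.7160
k* = 2.7160^(1/0.67) ≈ 4.4428
y* = (k*)^α = 4.4428^0.33 ≈ 1.6358

y* ≈ 1.64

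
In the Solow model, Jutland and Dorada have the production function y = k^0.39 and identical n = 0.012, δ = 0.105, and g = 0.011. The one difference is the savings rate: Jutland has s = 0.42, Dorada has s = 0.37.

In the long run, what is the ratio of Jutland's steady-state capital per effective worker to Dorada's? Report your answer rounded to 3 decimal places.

ratio ≈ 1.231

Steady-state k* = [s/(n + g + δ)]^(1/(1−α)), so the ratio is [ (s_J/(n + g + δ)_J) / (s_D/(n + g + δ)_D) ]^1.6393.
s_J/(n + g + δ)_J = 0.42/0.128 = 3.2813; s_D/(n + g + δ)_D = 0.37/0.128 = 2.8906.
Ratio = (3.2813/2.8906)^1.6393 = 1.1352^1.6393 ≈ 1.2311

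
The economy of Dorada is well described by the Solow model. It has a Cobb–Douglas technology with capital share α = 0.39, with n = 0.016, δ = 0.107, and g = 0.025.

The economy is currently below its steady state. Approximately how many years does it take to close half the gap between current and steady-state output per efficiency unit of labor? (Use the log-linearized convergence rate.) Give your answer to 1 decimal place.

Near the steady state the convergence rate is λ = (1 − α)(n + g + δ).
λ = (1 − 0.39) × 0.148 = 0.61 × 0.148 = 0.09028
Half-life = ln 2 / λ = 0.6931 / 0.09028 ≈ 7.68 years

half-life ≈ 7.7 years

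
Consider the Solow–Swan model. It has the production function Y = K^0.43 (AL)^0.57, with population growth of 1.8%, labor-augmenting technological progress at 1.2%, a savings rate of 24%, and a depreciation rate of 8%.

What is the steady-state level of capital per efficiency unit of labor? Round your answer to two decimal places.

k* = 3.93

At the steady state, Δk = 0, so s·k^α = (n + g + δ)·k.
Dividing both sides by k: k^(1−α) = s / (n + g + δ).
k^0.57 = 0.24 / (0.018 + 0.012 + 0.080) = 0.24 / 0.110 = 2.1818
k* = 2.1818^(1/0.57) ≈ 3.9302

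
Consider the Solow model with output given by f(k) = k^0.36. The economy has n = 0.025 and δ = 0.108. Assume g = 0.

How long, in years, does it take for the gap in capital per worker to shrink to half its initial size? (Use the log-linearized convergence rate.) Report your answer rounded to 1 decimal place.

about 8.1 years

Near the steady state the convergence rate is λ = (1 − α)(n + δ).
λ = (1 − 0.36) × 0.133 = 0.64 × 0.133 = 0.08512
Half-life = ln 2 / λ = 0.6931 / 0.08512 ≈ 8.14 years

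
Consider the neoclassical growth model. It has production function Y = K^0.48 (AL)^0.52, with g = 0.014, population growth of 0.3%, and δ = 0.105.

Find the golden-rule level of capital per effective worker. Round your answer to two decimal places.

k_gold ≈ 13.93

The golden rule sets f'(k) = n + g + δ, i.e. α·k^(α−1) = n + g + δ.
So k^(1−α) = α / (n + g + δ) = 0.48 / 0.122 = 3.9344.
k_gold = 3.9344^(1/0.52) ≈ 13.9315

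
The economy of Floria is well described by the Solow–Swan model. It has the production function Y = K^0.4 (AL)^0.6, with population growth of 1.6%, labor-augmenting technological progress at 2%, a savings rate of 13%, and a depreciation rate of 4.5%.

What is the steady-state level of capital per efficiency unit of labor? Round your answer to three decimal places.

k* ≈ 2.200

At the steady state, Δk = 0, so s·k^α = (n + g + δ)·k.
Rearranging, k^(1−α) = s / (n + g + δ).
k^0.6 = 0.13 / (0.016 + 0.020 + 0.045) = 0.13 / 0.081 = 1.6049
k* = 1.6049^(1/0.6) ≈ 2.2000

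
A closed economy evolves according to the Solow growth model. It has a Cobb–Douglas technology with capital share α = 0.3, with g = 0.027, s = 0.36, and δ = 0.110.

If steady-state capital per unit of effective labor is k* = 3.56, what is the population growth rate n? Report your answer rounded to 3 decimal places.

Steady state requires s·f(k) = (n + g + δ)·k, i.e. s·k^α = (n + g + δ)·k.
So s / (n + g + δ) = (k*)^(1−α) = 3.56^0.7 = 2.4323.
Therefore n + g + δ = s / 2.4323 = 0.36 / 2.4323 = 0.1480, so n = 0.1480 − 0.137 = 0.0110.

n ≈ 0.011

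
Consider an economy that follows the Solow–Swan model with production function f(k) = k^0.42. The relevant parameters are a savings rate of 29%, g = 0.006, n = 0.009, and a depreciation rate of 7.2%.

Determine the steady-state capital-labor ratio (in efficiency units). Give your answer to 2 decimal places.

k* = 7.97

Steady state requires s·f(k) = (n + g + δ)·k, i.e. s·k^α = (n + g + δ)·k.
Rearranging, k^(1−α) = s / (n + g + δ).
k^0.58 = 0.29 / (0.009 + 0.006 + 0.072) = 0.29 / 0.087 = 3.3333
k* = 3.3333^(1/0.58) ≈ 7.9709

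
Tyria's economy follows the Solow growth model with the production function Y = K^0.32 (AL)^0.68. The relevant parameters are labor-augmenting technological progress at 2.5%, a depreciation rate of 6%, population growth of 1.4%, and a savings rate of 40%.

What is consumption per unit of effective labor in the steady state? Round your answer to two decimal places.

At the steady state, Δk = 0, so s·k^α = (n + g + δ)·k.
Rearranging, k^(1−α) = s / (n + g + δ).
k^0.68 = 0.40 / (0.014 + 0.025 + 0.060) = 0.40 / 0.099 = 4.0404
k* = 4.0404^(1/0.68) ≈ 7.7947
y* = (k*)^α = 7.7947^0.32 ≈ 1.9292
c* = (1 − s)·y* = (1 − 0.40) × 1.9292 ≈ 1.1575

c* = 1.16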